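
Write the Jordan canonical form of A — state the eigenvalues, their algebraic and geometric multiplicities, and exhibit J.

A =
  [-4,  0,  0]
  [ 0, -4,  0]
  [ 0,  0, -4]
J_1(-4) ⊕ J_1(-4) ⊕ J_1(-4)

The characteristic polynomial is
  det(x·I − A) = x^3 + 12*x^2 + 48*x + 64 = (x + 4)^3

Eigenvalues and multiplicities (the geometric multiplicity of λ is n − rank(A − λI), which equals the number of Jordan blocks for λ):
  λ = -4: algebraic multiplicity = 3, geometric multiplicity = 3

Determining the block sizes for each eigenvalue:
  λ = -4: gm = am = 3, so every block has size 1 → block sizes [1, 1, 1]

Assembling the blocks gives a Jordan form
J =
  [-4,  0,  0]
  [ 0, -4,  0]
  [ 0,  0, -4]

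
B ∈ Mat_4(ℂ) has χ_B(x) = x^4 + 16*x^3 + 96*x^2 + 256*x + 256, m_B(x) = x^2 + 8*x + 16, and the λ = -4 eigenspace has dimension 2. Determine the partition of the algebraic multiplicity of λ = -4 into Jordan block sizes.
Block sizes for λ = -4: [2, 2]

Step 1 — from the characteristic polynomial, algebraic multiplicity of λ = -4 is 4. From dim ker(B − (-4)·I) = 2, there are exactly 2 Jordan blocks for λ = -4.
Step 2 — from the minimal polynomial, the factor (x + 4)^2 tells us the largest block for λ = -4 has size 2.
Step 3 — with total size 4, 2 blocks, and largest block 2, the block sizes (in nonincreasing order) are [2, 2].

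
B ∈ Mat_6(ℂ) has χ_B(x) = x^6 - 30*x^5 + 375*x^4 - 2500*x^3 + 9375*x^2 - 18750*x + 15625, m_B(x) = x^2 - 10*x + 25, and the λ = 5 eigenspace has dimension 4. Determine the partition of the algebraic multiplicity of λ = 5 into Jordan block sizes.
Block sizes for λ = 5: [2, 2, 1, 1]

Step 1 — from the characteristic polynomial, algebraic multiplicity of λ = 5 is 6. From dim ker(B − (5)·I) = 4, there are exactly 4 Jordan blocks for λ = 5.
Step 2 — from the minimal polynomial, the factor (x − 5)^2 tells us the largest block for λ = 5 has size 2.
Step 3 — with total size 6, 4 blocks, and largest block 2, the block sizes (in nonincreasing order) are [2, 2, 1, 1].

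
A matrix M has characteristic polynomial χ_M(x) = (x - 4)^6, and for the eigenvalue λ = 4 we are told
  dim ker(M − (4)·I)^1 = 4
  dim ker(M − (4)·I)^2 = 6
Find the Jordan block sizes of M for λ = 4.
Block sizes for λ = 4: [2, 2, 1, 1]

From the dimensions of kernels of powers, the number of Jordan blocks of size at least j is d_j − d_{j−1} where d_j = dim ker(N^j) (with d_0 = 0). Computing the differences gives [4, 2].
The number of blocks of size exactly k is (#blocks of size ≥ k) − (#blocks of size ≥ k + 1), so the partition is: 2 block(s) of size 1, 2 block(s) of size 2.
In nonincreasing order the block sizes are [2, 2, 1, 1].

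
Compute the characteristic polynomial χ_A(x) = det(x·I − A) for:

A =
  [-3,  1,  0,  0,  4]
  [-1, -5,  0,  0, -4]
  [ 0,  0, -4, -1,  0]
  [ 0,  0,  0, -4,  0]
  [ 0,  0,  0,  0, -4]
x^5 + 20*x^4 + 160*x^3 + 640*x^2 + 1280*x + 1024

Expanding det(x·I − A) (e.g. by cofactor expansion or by noting that A is similar to its Jordan form J, which has the same characteristic polynomial as A) gives
  χ_A(x) = x^5 + 20*x^4 + 160*x^3 + 640*x^2 + 1280*x + 1024
which factors as (x + 4)^5. The eigenvalues (with algebraic multiplicities) are λ = -4 with multiplicity 5.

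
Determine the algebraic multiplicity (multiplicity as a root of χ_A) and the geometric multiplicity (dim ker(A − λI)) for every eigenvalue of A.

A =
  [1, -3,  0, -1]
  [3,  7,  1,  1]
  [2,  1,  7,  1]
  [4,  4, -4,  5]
λ = 5: alg = 4, geom = 2

Step 1 — factor the characteristic polynomial to read off the algebraic multiplicities:
  χ_A(x) = (x - 5)^4

Step 2 — compute geometric multiplicities via the rank-nullity identity g(λ) = n − rank(A − λI):
  rank(A − (5)·I) = 2, so dim ker(A − (5)·I) = n − 2 = 2

Summary:
  λ = 5: algebraic multiplicity = 4, geometric multiplicity = 2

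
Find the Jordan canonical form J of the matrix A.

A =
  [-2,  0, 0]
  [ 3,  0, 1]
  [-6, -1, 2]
J_1(-2) ⊕ J_2(1)

The characteristic polynomial is
  det(x·I − A) = x^3 - 3*x + 2 = (x - 1)^2*(x + 2)

Eigenvalues and multiplicities (the geometric multiplicity of λ is n − rank(A − λI), which equals the number of Jordan blocks for λ):
  λ = -2: algebraic multiplicity = 1, geometric multiplicity = 1
  λ = 1: algebraic multiplicity = 2, geometric multiplicity = 1

Determining the block sizes for each eigenvalue:
  λ = -2: one block (gm = 1), so the single block has size am = 1 → block sizes [1]
  λ = 1: one block (gm = 1), so the single block has size am = 2 → block sizes [2]

Assembling the blocks gives a Jordan form
J =
  [-2, 0, 0]
  [ 0, 1, 1]
  [ 0, 0, 1]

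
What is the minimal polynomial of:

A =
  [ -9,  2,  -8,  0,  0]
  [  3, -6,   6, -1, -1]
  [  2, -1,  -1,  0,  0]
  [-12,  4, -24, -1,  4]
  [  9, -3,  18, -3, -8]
x^3 + 15*x^2 + 75*x + 125

The characteristic polynomial is χ_A(x) = (x + 5)^5, so the eigenvalues are known. The minimal polynomial is
  m_A(x) = Π_λ (x − λ)^{k_λ}
where k_λ is the size of the *largest* Jordan block for λ (equivalently, the smallest k with (A − λI)^k v = 0 for every generalised eigenvector v of λ).

  λ = -5: largest Jordan block has size 3, contributing (x + 5)^3

So m_A(x) = (x + 5)^3 = x^3 + 15*x^2 + 75*x + 125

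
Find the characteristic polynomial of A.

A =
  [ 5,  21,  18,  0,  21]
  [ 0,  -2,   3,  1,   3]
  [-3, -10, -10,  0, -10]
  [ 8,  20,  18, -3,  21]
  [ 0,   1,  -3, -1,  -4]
x^5 + 14*x^4 + 73*x^3 + 172*x^2 + 176*x + 64

Expanding det(x·I − A) (e.g. by cofactor expansion or by noting that A is similar to its Jordan form J, which has the same characteristic polynomial as A) gives
  χ_A(x) = x^5 + 14*x^4 + 73*x^3 + 172*x^2 + 176*x + 64
which factors as (x + 1)^2*(x + 4)^3. The eigenvalues (with algebraic multiplicities) are λ = -4 with multiplicity 3, λ = -1 with multiplicity 2.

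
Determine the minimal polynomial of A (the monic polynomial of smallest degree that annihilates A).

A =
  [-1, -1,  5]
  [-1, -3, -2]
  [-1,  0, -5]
x^3 + 9*x^2 + 27*x + 27

The characteristic polynomial is χ_A(x) = (x + 3)^3, so the eigenvalues are known. The minimal polynomial is
  m_A(x) = Π_λ (x − λ)^{k_λ}
where k_λ is the size of the *largest* Jordan block for λ (equivalently, the smallest k with (A − λI)^k v = 0 for every generalised eigenvector v of λ).

  λ = -3: largest Jordan block has size 3, contributing (x + 3)^3

So m_A(x) = (x + 3)^3 = x^3 + 9*x^2 + 27*x + 27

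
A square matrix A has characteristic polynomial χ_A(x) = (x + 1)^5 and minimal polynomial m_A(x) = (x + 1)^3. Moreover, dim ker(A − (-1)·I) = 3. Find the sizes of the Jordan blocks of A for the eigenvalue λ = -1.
Block sizes for λ = -1: [3, 1, 1]

Step 1 — from the characteristic polynomial, algebraic multiplicity of λ = -1 is 5. From dim ker(A − (-1)·I) = 3, there are exactly 3 Jordan blocks for λ = -1.
Step 2 — from the minimal polynomial, the factor (x + 1)^3 tells us the largest block for λ = -1 has size 3.
Step 3 — with total size 5, 3 blocks, and largest block 3, the block sizes (in nonincreasing order) are [3, 1, 1].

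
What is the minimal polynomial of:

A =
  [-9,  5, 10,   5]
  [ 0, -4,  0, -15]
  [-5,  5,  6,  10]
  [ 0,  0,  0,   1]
x^2 + 3*x - 4

The characteristic polynomial is χ_A(x) = (x - 1)^2*(x + 4)^2, so the eigenvalues are known. The minimal polynomial is
  m_A(x) = Π_λ (x − λ)^{k_λ}
where k_λ is the size of the *largest* Jordan block for λ (equivalently, the smallest k with (A − λI)^k v = 0 for every generalised eigenvector v of λ).

  λ = -4: largest Jordan block has size 1, contributing (x + 4)
  λ = 1: largest Jordan block has size 1, contributing (x − 1)

So m_A(x) = (x - 1)*(x + 4) = x^2 + 3*x - 4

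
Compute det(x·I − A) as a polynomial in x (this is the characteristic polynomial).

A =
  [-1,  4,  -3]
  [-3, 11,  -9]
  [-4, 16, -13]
x^3 + 3*x^2 + 3*x + 1

Expanding det(x·I − A) (e.g. by cofactor expansion or by noting that A is similar to its Jordan form J, which has the same characteristic polynomial as A) gives
  χ_A(x) = x^3 + 3*x^2 + 3*x + 1
which factors as (x + 1)^3. The eigenvalues (with algebraic multiplicities) are λ = -1 with multiplicity 3.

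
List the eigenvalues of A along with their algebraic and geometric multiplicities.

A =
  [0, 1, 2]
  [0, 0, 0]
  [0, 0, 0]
λ = 0: alg = 3, geom = 2

Step 1 — factor the characteristic polynomial to read off the algebraic multiplicities:
  χ_A(x) = x^3

Step 2 — compute geometric multiplicities via the rank-nullity identity g(λ) = n − rank(A − λI):
  rank(A − (0)·I) = 1, so dim ker(A − (0)·I) = n − 1 = 2

Summary:
  λ = 0: algebraic multiplicity = 3, geometric multiplicity = 2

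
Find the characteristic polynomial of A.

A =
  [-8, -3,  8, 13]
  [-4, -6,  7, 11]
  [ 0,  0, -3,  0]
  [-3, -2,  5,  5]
x^4 + 12*x^3 + 54*x^2 + 108*x + 81

Expanding det(x·I − A) (e.g. by cofactor expansion or by noting that A is similar to its Jordan form J, which has the same characteristic polynomial as A) gives
  χ_A(x) = x^4 + 12*x^3 + 54*x^2 + 108*x + 81
which factors as (x + 3)^4. The eigenvalues (with algebraic multiplicities) are λ = -3 with multiplicity 4.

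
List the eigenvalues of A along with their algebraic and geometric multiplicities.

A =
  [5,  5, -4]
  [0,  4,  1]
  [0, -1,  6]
λ = 5: alg = 3, geom = 1

Step 1 — factor the characteristic polynomial to read off the algebraic multiplicities:
  χ_A(x) = (x - 5)^3

Step 2 — compute geometric multiplicities via the rank-nullity identity g(λ) = n − rank(A − λI):
  rank(A − (5)·I) = 2, so dim ker(A − (5)·I) = n − 2 = 1

Summary:
  λ = 5: algebraic multiplicity = 3, geometric multiplicity = 1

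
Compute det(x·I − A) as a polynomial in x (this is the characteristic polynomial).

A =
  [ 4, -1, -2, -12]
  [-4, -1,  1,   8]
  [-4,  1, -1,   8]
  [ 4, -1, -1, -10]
x^4 + 8*x^3 + 24*x^2 + 32*x + 16

Expanding det(x·I − A) (e.g. by cofactor expansion or by noting that A is similar to its Jordan form J, which has the same characteristic polynomial as A) gives
  χ_A(x) = x^4 + 8*x^3 + 24*x^2 + 32*x + 16
which factors as (x + 2)^4. The eigenvalues (with algebraic multiplicities) are λ = -2 with multiplicity 4.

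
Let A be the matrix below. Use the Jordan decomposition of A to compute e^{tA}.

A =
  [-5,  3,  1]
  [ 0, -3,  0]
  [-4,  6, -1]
e^{tA} =
  [-2*t*exp(-3*t) + exp(-3*t), 3*t*exp(-3*t), t*exp(-3*t)]
  [0, exp(-3*t), 0]
  [-4*t*exp(-3*t), 6*t*exp(-3*t), 2*t*exp(-3*t) + exp(-3*t)]

Strategy: write A = P · J · P⁻¹ where J is a Jordan canonical form, so e^{tA} = P · e^{tJ} · P⁻¹, and e^{tJ} can be computed block-by-block.

A has Jordan form
J =
  [-3,  1,  0]
  [ 0, -3,  0]
  [ 0,  0, -3]
(up to reordering of blocks).

Per-block formulas:
  For a 1×1 block at λ = -3: exp(t · [-3]) = [e^(-3t)].
  For a 2×2 Jordan block J_2(-3): exp(t · J_2(-3)) = e^(-3t)·(I + t·N), where N is the 2×2 nilpotent shift.

After assembling e^{tJ} and conjugating by P, we get:

e^{tA} =
  [-2*t*exp(-3*t) + exp(-3*t), 3*t*exp(-3*t), t*exp(-3*t)]
  [0, exp(-3*t), 0]
  [-4*t*exp(-3*t), 6*t*exp(-3*t), 2*t*exp(-3*t) + exp(-3*t)]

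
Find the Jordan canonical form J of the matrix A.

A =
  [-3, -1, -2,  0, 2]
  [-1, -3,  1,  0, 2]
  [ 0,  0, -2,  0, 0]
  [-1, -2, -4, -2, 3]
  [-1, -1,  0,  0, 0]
J_3(-2) ⊕ J_2(-2)

The characteristic polynomial is
  det(x·I − A) = x^5 + 10*x^4 + 40*x^3 + 80*x^2 + 80*x + 32 = (x + 2)^5

Eigenvalues and multiplicities (the geometric multiplicity of λ is n − rank(A − λI), which equals the number of Jordan blocks for λ):
  λ = -2: algebraic multiplicity = 5, geometric multiplicity = 2

Determining the block sizes for each eigenvalue:
  λ = -2: with am = 5 and gm = 2, the partition is not yet determined (e.g. several partitions of 5 into 2 parts exist). Let N = A − (-2)·I. Computing rank(N^1) = 3, rank(N^2) = 1, rank(N^3) = 0; the number of blocks of size ≥ j is rank(N^{j−1}) − rank(N^j), giving [2, 2, 1]. So we have 1 block(s) of size 3, 1 block(s) of size 2 → block sizes [3, 2]

Assembling the blocks gives a Jordan form
J =
  [-2,  1,  0,  0,  0]
  [ 0, -2,  1,  0,  0]
  [ 0,  0, -2,  0,  0]
  [ 0,  0,  0, -2,  1]
  [ 0,  0,  0,  0, -2]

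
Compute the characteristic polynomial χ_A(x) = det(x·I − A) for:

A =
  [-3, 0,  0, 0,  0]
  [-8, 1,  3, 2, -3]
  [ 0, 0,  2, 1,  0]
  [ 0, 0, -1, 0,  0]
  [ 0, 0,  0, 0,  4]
x^5 - 4*x^4 - 6*x^3 + 32*x^2 - 35*x + 12

Expanding det(x·I − A) (e.g. by cofactor expansion or by noting that A is similar to its Jordan form J, which has the same characteristic polynomial as A) gives
  χ_A(x) = x^5 - 4*x^4 - 6*x^3 + 32*x^2 - 35*x + 12
which factors as (x - 4)*(x - 1)^3*(x + 3). The eigenvalues (with algebraic multiplicities) are λ = -3 with multiplicity 1, λ = 1 with multiplicity 3, λ = 4 with multiplicity 1.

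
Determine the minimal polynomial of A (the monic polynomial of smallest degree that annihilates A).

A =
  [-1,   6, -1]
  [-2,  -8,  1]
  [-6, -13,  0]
x^3 + 9*x^2 + 27*x + 27

The characteristic polynomial is χ_A(x) = (x + 3)^3, so the eigenvalues are known. The minimal polynomial is
  m_A(x) = Π_λ (x − λ)^{k_λ}
where k_λ is the size of the *largest* Jordan block for λ (equivalently, the smallest k with (A − λI)^k v = 0 for every generalised eigenvector v of λ).

  λ = -3: largest Jordan block has size 3, contributing (x + 3)^3

So m_A(x) = (x + 3)^3 = x^3 + 9*x^2 + 27*x + 27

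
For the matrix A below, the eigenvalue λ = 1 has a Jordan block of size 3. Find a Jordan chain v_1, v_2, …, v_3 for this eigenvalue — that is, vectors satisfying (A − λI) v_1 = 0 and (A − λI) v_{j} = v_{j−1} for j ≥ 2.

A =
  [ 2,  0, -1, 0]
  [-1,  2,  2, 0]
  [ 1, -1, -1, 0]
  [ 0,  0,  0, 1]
A Jordan chain for λ = 1 of length 3:
v_1 = (1, -1, 1, 0)ᵀ
v_2 = (0, 1, -1, 0)ᵀ
v_3 = (0, 1, 0, 0)ᵀ

Let N = A − (1)·I. We want v_3 with N^3 v_3 = 0 but N^2 v_3 ≠ 0; then v_{j-1} := N · v_j for j = 3, …, 2.

Pick v_3 = (0, 1, 0, 0)ᵀ.
Then v_2 = N · v_3 = (0, 1, -1, 0)ᵀ.
Then v_1 = N · v_2 = (1, -1, 1, 0)ᵀ.

Sanity check: (A − (1)·I) v_1 = (0, 0, 0, 0)ᵀ = 0. ✓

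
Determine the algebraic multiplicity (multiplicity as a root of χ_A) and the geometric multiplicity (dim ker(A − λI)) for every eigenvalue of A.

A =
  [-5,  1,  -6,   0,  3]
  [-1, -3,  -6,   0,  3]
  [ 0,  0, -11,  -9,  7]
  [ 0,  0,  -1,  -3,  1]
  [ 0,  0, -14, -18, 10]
λ = -4: alg = 3, geom = 2; λ = 0: alg = 2, geom = 1

Step 1 — factor the characteristic polynomial to read off the algebraic multiplicities:
  χ_A(x) = x^2*(x + 4)^3

Step 2 — compute geometric multiplicities via the rank-nullity identity g(λ) = n − rank(A − λI):
  rank(A − (-4)·I) = 3, so dim ker(A − (-4)·I) = n − 3 = 2
  rank(A − (0)·I) = 4, so dim ker(A − (0)·I) = n − 4 = 1

Summary:
  λ = -4: algebraic multiplicity = 3, geometric multiplicity = 2
  λ = 0: algebraic multiplicity = 2, geometric multiplicity = 1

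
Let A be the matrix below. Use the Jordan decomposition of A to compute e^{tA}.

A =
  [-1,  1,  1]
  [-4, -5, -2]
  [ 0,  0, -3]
e^{tA} =
  [2*t*exp(-3*t) + exp(-3*t), t*exp(-3*t), t*exp(-3*t)]
  [-4*t*exp(-3*t), -2*t*exp(-3*t) + exp(-3*t), -2*t*exp(-3*t)]
  [0, 0, exp(-3*t)]

Strategy: write A = P · J · P⁻¹ where J is a Jordan canonical form, so e^{tA} = P · e^{tJ} · P⁻¹, and e^{tJ} can be computed block-by-block.

A has Jordan form
J =
  [-3,  1,  0]
  [ 0, -3,  0]
  [ 0,  0, -3]
(up to reordering of blocks).

Per-block formulas:
  For a 1×1 block at λ = -3: exp(t · [-3]) = [e^(-3t)].
  For a 2×2 Jordan block J_2(-3): exp(t · J_2(-3)) = e^(-3t)·(I + t·N), where N is the 2×2 nilpotent shift.

After assembling e^{tJ} and conjugating by P, we get:

e^{tA} =
  [2*t*exp(-3*t) + exp(-3*t), t*exp(-3*t), t*exp(-3*t)]
  [-4*t*exp(-3*t), -2*t*exp(-3*t) + exp(-3*t), -2*t*exp(-3*t)]
  [0, 0, exp(-3*t)]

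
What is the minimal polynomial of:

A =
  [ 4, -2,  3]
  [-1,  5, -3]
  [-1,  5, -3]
x^3 - 6*x^2 + 9*x

The characteristic polynomial is χ_A(x) = x*(x - 3)^2, so the eigenvalues are known. The minimal polynomial is
  m_A(x) = Π_λ (x − λ)^{k_λ}
where k_λ is the size of the *largest* Jordan block for λ (equivalently, the smallest k with (A − λI)^k v = 0 for every generalised eigenvector v of λ).

  λ = 0: largest Jordan block has size 1, contributing (x − 0)
  λ = 3: largest Jordan block has size 2, contributing (x − 3)^2

So m_A(x) = x*(x - 3)^2 = x^3 - 6*x^2 + 9*x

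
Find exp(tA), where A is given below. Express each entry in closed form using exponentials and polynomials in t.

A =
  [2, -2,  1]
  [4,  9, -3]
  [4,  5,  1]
e^{tA} =
  [-2*t*exp(4*t) + exp(4*t), -t^2*exp(4*t)/2 - 2*t*exp(4*t), t^2*exp(4*t)/2 + t*exp(4*t)]
  [4*t*exp(4*t), t^2*exp(4*t) + 5*t*exp(4*t) + exp(4*t), -t^2*exp(4*t) - 3*t*exp(4*t)]
  [4*t*exp(4*t), t^2*exp(4*t) + 5*t*exp(4*t), -t^2*exp(4*t) - 3*t*exp(4*t) + exp(4*t)]

Strategy: write A = P · J · P⁻¹ where J is a Jordan canonical form, so e^{tA} = P · e^{tJ} · P⁻¹, and e^{tJ} can be computed block-by-block.

A has Jordan form
J =
  [4, 1, 0]
  [0, 4, 1]
  [0, 0, 4]
(up to reordering of blocks).

Per-block formulas:
  For a 3×3 Jordan block J_3(4): exp(t · J_3(4)) = e^(4t)·(I + t·N + (t^2/2)·N^2), where N is the 3×3 nilpotent shift.

After assembling e^{tJ} and conjugating by P, we get:

e^{tA} =
  [-2*t*exp(4*t) + exp(4*t), -t^2*exp(4*t)/2 - 2*t*exp(4*t), t^2*exp(4*t)/2 + t*exp(4*t)]
  [4*t*exp(4*t), t^2*exp(4*t) + 5*t*exp(4*t) + exp(4*t), -t^2*exp(4*t) - 3*t*exp(4*t)]
  [4*t*exp(4*t), t^2*exp(4*t) + 5*t*exp(4*t), -t^2*exp(4*t) - 3*t*exp(4*t) + exp(4*t)]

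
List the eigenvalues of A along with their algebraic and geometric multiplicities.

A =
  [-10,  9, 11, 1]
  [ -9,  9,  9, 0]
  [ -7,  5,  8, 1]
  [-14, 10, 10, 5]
λ = 3: alg = 4, geom = 2

Step 1 — factor the characteristic polynomial to read off the algebraic multiplicities:
  χ_A(x) = (x - 3)^4

Step 2 — compute geometric multiplicities via the rank-nullity identity g(λ) = n − rank(A − λI):
  rank(A − (3)·I) = 2, so dim ker(A − (3)·I) = n − 2 = 2

Summary:
  λ = 3: algebraic multiplicity = 4, geometric multiplicity = 2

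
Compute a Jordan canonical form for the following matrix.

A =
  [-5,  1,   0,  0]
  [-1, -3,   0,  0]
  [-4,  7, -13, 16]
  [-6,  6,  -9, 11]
J_2(-4) ⊕ J_2(-1)

The characteristic polynomial is
  det(x·I − A) = x^4 + 10*x^3 + 33*x^2 + 40*x + 16 = (x + 1)^2*(x + 4)^2

Eigenvalues and multiplicities (the geometric multiplicity of λ is n − rank(A − λI), which equals the number of Jordan blocks for λ):
  λ = -4: algebraic multiplicity = 2, geometric multiplicity = 1
  λ = -1: algebraic multiplicity = 2, geometric multiplicity = 1

Determining the block sizes for each eigenvalue:
  λ = -4: one block (gm = 1), so the single block has size am = 2 → block sizes [2]
  λ = -1: one block (gm = 1), so the single block has size am = 2 → block sizes [2]

Assembling the blocks gives a Jordan form
J =
  [-4,  1,  0,  0]
  [ 0, -4,  0,  0]
  [ 0,  0, -1,  1]
  [ 0,  0,  0, -1]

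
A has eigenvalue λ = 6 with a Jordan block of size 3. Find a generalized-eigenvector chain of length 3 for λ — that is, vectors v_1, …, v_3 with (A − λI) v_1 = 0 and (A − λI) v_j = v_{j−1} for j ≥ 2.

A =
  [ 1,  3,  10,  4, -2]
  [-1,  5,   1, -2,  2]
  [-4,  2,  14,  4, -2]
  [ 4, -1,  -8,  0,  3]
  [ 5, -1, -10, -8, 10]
A Jordan chain for λ = 6 of length 3:
v_1 = (-12, 4, -8, 4, 4)ᵀ
v_2 = (-5, -1, -4, 4, 5)ᵀ
v_3 = (1, 0, 0, 0, 0)ᵀ

Let N = A − (6)·I. We want v_3 with N^3 v_3 = 0 but N^2 v_3 ≠ 0; then v_{j-1} := N · v_j for j = 3, …, 2.

Pick v_3 = (1, 0, 0, 0, 0)ᵀ.
Then v_2 = N · v_3 = (-5, -1, -4, 4, 5)ᵀ.
Then v_1 = N · v_2 = (-12, 4, -8, 4, 4)ᵀ.

Sanity check: (A − (6)·I) v_1 = (0, 0, 0, 0, 0)ᵀ = 0. ✓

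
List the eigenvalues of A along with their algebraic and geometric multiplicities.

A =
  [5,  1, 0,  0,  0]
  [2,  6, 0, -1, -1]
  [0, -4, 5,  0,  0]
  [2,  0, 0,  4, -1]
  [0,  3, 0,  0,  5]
λ = 5: alg = 5, geom = 3

Step 1 — factor the characteristic polynomial to read off the algebraic multiplicities:
  χ_A(x) = (x - 5)^5

Step 2 — compute geometric multiplicities via the rank-nullity identity g(λ) = n − rank(A − λI):
  rank(A − (5)·I) = 2, so dim ker(A − (5)·I) = n − 2 = 3

Summary:
  λ = 5: algebraic multiplicity = 5, geometric multiplicity = 3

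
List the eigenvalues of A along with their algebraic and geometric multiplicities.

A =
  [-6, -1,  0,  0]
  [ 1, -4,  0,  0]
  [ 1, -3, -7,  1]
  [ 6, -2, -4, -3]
λ = -5: alg = 4, geom = 2

Step 1 — factor the characteristic polynomial to read off the algebraic multiplicities:
  χ_A(x) = (x + 5)^4

Step 2 — compute geometric multiplicities via the rank-nullity identity g(λ) = n − rank(A − λI):
  rank(A − (-5)·I) = 2, so dim ker(A − (-5)·I) = n − 2 = 2

Summary:
  λ = -5: algebraic multiplicity = 4, geometric multiplicity = 2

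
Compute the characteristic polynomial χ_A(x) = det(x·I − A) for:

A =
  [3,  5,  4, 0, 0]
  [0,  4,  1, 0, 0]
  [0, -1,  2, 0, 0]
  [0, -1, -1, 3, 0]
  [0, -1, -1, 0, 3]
x^5 - 15*x^4 + 90*x^3 - 270*x^2 + 405*x - 243

Expanding det(x·I − A) (e.g. by cofactor expansion or by noting that A is similar to its Jordan form J, which has the same characteristic polynomial as A) gives
  χ_A(x) = x^5 - 15*x^4 + 90*x^3 - 270*x^2 + 405*x - 243
which factors as (x - 3)^5. The eigenvalues (with algebraic multiplicities) are λ = 3 with multiplicity 5.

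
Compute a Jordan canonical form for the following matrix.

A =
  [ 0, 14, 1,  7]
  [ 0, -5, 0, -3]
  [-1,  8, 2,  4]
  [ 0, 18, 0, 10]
J_2(1) ⊕ J_1(1) ⊕ J_1(4)

The characteristic polynomial is
  det(x·I − A) = x^4 - 7*x^3 + 15*x^2 - 13*x + 4 = (x - 4)*(x - 1)^3

Eigenvalues and multiplicities (the geometric multiplicity of λ is n − rank(A − λI), which equals the number of Jordan blocks for λ):
  λ = 1: algebraic multiplicity = 3, geometric multiplicity = 2
  λ = 4: algebraic multiplicity = 1, geometric multiplicity = 1

Determining the block sizes for each eigenvalue:
  λ = 1: 2 blocks summing to 3 forces exactly one block of size 2 and the rest size 1 → block sizes [2, 1]
  λ = 4: one block (gm = 1), so the single block has size am = 1 → block sizes [1]

Assembling the blocks gives a Jordan form
J =
  [1, 1, 0, 0]
  [0, 1, 0, 0]
  [0, 0, 1, 0]
  [0, 0, 0, 4]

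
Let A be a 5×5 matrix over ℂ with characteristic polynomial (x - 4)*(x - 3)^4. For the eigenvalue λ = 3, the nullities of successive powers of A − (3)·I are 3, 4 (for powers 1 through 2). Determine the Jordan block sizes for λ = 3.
Block sizes for λ = 3: [2, 1, 1]

From the dimensions of kernels of powers, the number of Jordan blocks of size at least j is d_j − d_{j−1} where d_j = dim ker(N^j) (with d_0 = 0). Computing the differences gives [3, 1].
The number of blocks of size exactly k is (#blocks of size ≥ k) − (#blocks of size ≥ k + 1), so the partition is: 2 block(s) of size 1, 1 block(s) of size 2.
In nonincreasing order the block sizes are [2, 1, 1].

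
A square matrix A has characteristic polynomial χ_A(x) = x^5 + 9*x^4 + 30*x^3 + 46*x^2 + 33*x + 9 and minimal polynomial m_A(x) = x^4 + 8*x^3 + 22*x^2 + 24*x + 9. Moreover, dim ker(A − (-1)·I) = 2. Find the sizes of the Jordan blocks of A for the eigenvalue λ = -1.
Block sizes for λ = -1: [2, 1]

Step 1 — from the characteristic polynomial, algebraic multiplicity of λ = -1 is 3. From dim ker(A − (-1)·I) = 2, there are exactly 2 Jordan blocks for λ = -1.
Step 2 — from the minimal polynomial, the factor (x + 1)^2 tells us the largest block for λ = -1 has size 2.
Step 3 — with total size 3, 2 blocks, and largest block 2, the block sizes (in nonincreasing order) are [2, 1].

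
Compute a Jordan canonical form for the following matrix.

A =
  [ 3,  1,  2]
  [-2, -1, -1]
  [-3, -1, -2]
J_3(0)

The characteristic polynomial is
  det(x·I − A) = x^3

Eigenvalues and multiplicities (the geometric multiplicity of λ is n − rank(A − λI), which equals the number of Jordan blocks for λ):
  λ = 0: algebraic multiplicity = 3, geometric multiplicity = 1

Determining the block sizes for each eigenvalue:
  λ = 0: one block (gm = 1), so the single block has size am = 3 → block sizes [3]

Assembling the blocks gives a Jordan form
J =
  [0, 1, 0]
  [0, 0, 1]
  [0, 0, 0]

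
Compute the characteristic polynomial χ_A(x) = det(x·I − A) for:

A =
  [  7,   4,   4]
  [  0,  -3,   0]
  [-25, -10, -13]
x^3 + 9*x^2 + 27*x + 27

Expanding det(x·I − A) (e.g. by cofactor expansion or by noting that A is similar to its Jordan form J, which has the same characteristic polynomial as A) gives
  χ_A(x) = x^3 + 9*x^2 + 27*x + 27
which factors as (x + 3)^3. The eigenvalues (with algebraic multiplicities) are λ = -3 with multiplicity 3.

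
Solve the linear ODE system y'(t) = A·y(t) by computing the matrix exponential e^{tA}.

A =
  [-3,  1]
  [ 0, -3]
e^{tA} =
  [exp(-3*t), t*exp(-3*t)]
  [0, exp(-3*t)]

Strategy: write A = P · J · P⁻¹ where J is a Jordan canonical form, so e^{tA} = P · e^{tJ} · P⁻¹, and e^{tJ} can be computed block-by-block.

A has Jordan form
J =
  [-3,  1]
  [ 0, -3]
(up to reordering of blocks).

Per-block formulas:
  For a 2×2 Jordan block J_2(-3): exp(t · J_2(-3)) = e^(-3t)·(I + t·N), where N is the 2×2 nilpotent shift.

After assembling e^{tJ} and conjugating by P, we get:

e^{tA} =
  [exp(-3*t), t*exp(-3*t)]
  [0, exp(-3*t)]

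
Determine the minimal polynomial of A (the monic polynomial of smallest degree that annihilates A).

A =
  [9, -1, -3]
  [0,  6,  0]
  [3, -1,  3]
x^2 - 12*x + 36

The characteristic polynomial is χ_A(x) = (x - 6)^3, so the eigenvalues are known. The minimal polynomial is
  m_A(x) = Π_λ (x − λ)^{k_λ}
where k_λ is the size of the *largest* Jordan block for λ (equivalently, the smallest k with (A − λI)^k v = 0 for every generalised eigenvector v of λ).

  λ = 6: largest Jordan block has size 2, contributing (x − 6)^2

So m_A(x) = (x - 6)^2 = x^2 - 12*x + 36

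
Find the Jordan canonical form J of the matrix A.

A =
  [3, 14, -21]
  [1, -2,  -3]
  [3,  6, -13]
J_2(-4) ⊕ J_1(-4)

The characteristic polynomial is
  det(x·I − A) = x^3 + 12*x^2 + 48*x + 64 = (x + 4)^3

Eigenvalues and multiplicities (the geometric multiplicity of λ is n − rank(A − λI), which equals the number of Jordan blocks for λ):
  λ = -4: algebraic multiplicity = 3, geometric multiplicity = 2

Determining the block sizes for each eigenvalue:
  λ = -4: 2 blocks summing to 3 forces exactly one block of size 2 and the rest size 1 → block sizes [2, 1]

Assembling the blocks gives a Jordan form
J =
  [-4,  1,  0]
  [ 0, -4,  0]
  [ 0,  0, -4]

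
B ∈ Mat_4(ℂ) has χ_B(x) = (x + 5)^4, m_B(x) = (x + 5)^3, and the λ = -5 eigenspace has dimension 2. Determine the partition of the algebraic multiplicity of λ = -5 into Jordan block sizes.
Block sizes for λ = -5: [3, 1]

Step 1 — from the characteristic polynomial, algebraic multiplicity of λ = -5 is 4. From dim ker(B − (-5)·I) = 2, there are exactly 2 Jordan blocks for λ = -5.
Step 2 — from the minimal polynomial, the factor (x + 5)^3 tells us the largest block for λ = -5 has size 3.
Step 3 — with total size 4, 2 blocks, and largest block 3, the block sizes (in nonincreasing order) are [3, 1].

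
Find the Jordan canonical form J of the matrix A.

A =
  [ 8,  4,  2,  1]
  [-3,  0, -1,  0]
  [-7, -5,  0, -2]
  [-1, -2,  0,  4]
J_3(3) ⊕ J_1(3)

The characteristic polynomial is
  det(x·I − A) = x^4 - 12*x^3 + 54*x^2 - 108*x + 81 = (x - 3)^4

Eigenvalues and multiplicities (the geometric multiplicity of λ is n − rank(A − λI), which equals the number of Jordan blocks for λ):
  λ = 3: algebraic multiplicity = 4, geometric multiplicity = 2

Determining the block sizes for each eigenvalue:
  λ = 3: with am = 4 and gm = 2, the partition is not yet determined (e.g. several partitions of 4 into 2 parts exist). Let N = A − (3)·I. Computing rank(N^1) = 2, rank(N^2) = 1, rank(N^3) = 0; the number of blocks of size ≥ j is rank(N^{j−1}) − rank(N^j), giving [2, 1, 1]. So we have 1 block(s) of size 3, 1 block(s) of size 1 → block sizes [3, 1]

Assembling the blocks gives a Jordan form
J =
  [3, 1, 0, 0]
  [0, 3, 1, 0]
  [0, 0, 3, 0]
  [0, 0, 0, 3]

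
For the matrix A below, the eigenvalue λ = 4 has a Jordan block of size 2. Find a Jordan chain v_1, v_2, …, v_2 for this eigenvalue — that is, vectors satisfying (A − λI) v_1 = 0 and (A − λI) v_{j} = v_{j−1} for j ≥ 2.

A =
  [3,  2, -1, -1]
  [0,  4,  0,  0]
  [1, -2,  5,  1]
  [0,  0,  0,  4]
A Jordan chain for λ = 4 of length 2:
v_1 = (-1, 0, 1, 0)ᵀ
v_2 = (1, 0, 0, 0)ᵀ

Let N = A − (4)·I. We want v_2 with N^2 v_2 = 0 but N^1 v_2 ≠ 0; then v_{j-1} := N · v_j for j = 2, …, 2.

Pick v_2 = (1, 0, 0, 0)ᵀ.
Then v_1 = N · v_2 = (-1, 0, 1, 0)ᵀ.

Sanity check: (A − (4)·I) v_1 = (0, 0, 0, 0)ᵀ = 0. ✓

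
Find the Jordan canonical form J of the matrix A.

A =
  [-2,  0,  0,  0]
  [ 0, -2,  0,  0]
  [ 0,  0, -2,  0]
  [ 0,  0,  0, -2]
J_1(-2) ⊕ J_1(-2) ⊕ J_1(-2) ⊕ J_1(-2)

The characteristic polynomial is
  det(x·I − A) = x^4 + 8*x^3 + 24*x^2 + 32*x + 16 = (x + 2)^4

Eigenvalues and multiplicities (the geometric multiplicity of λ is n − rank(A − λI), which equals the number of Jordan blocks for λ):
  λ = -2: algebraic multiplicity = 4, geometric multiplicity = 4

Determining the block sizes for each eigenvalue:
  λ = -2: gm = am = 4, so every block has size 1 → block sizes [1, 1, 1, 1]

Assembling the blocks gives a Jordan form
J =
  [-2,  0,  0,  0]
  [ 0, -2,  0,  0]
  [ 0,  0, -2,  0]
  [ 0,  0,  0, -2]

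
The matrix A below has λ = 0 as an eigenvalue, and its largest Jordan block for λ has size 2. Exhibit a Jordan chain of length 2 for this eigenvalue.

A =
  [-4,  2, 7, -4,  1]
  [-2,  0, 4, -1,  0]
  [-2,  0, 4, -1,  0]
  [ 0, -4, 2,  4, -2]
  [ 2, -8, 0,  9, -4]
A Jordan chain for λ = 0 of length 2:
v_1 = (-4, -2, -2, 0, 2)ᵀ
v_2 = (1, 0, 0, 0, 0)ᵀ

Let N = A − (0)·I. We want v_2 with N^2 v_2 = 0 but N^1 v_2 ≠ 0; then v_{j-1} := N · v_j for j = 2, …, 2.

Pick v_2 = (1, 0, 0, 0, 0)ᵀ.
Then v_1 = N · v_2 = (-4, -2, -2, 0, 2)ᵀ.

Sanity check: (A − (0)·I) v_1 = (0, 0, 0, 0, 0)ᵀ = 0. ✓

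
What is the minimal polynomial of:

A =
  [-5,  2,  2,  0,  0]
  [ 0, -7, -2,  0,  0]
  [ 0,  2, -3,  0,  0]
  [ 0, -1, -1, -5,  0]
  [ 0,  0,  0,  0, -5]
x^2 + 10*x + 25

The characteristic polynomial is χ_A(x) = (x + 5)^5, so the eigenvalues are known. The minimal polynomial is
  m_A(x) = Π_λ (x − λ)^{k_λ}
where k_λ is the size of the *largest* Jordan block for λ (equivalently, the smallest k with (A − λI)^k v = 0 for every generalised eigenvector v of λ).

  λ = -5: largest Jordan block has size 2, contributing (x + 5)^2

So m_A(x) = (x + 5)^2 = x^2 + 10*x + 25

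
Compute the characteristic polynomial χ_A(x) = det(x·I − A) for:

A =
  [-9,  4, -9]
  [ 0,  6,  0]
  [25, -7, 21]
x^3 - 18*x^2 + 108*x - 216

Expanding det(x·I − A) (e.g. by cofactor expansion or by noting that A is similar to its Jordan form J, which has the same characteristic polynomial as A) gives
  χ_A(x) = x^3 - 18*x^2 + 108*x - 216
which factors as (x - 6)^3. The eigenvalues (with algebraic multiplicities) are λ = 6 with multiplicity 3.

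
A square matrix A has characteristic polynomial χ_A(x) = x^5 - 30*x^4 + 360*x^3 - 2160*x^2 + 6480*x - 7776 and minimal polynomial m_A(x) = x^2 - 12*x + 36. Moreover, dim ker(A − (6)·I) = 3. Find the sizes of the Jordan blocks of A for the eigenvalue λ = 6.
Block sizes for λ = 6: [2, 2, 1]

Step 1 — from the characteristic polynomial, algebraic multiplicity of λ = 6 is 5. From dim ker(A − (6)·I) = 3, there are exactly 3 Jordan blocks for λ = 6.
Step 2 — from the minimal polynomial, the factor (x − 6)^2 tells us the largest block for λ = 6 has size 2.
Step 3 — with total size 5, 3 blocks, and largest block 2, the block sizes (in nonincreasing order) are [2, 2, 1].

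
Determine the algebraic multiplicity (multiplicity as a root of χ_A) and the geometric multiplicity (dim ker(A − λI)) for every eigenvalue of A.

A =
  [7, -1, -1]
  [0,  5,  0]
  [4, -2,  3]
λ = 5: alg = 3, geom = 2

Step 1 — factor the characteristic polynomial to read off the algebraic multiplicities:
  χ_A(x) = (x - 5)^3

Step 2 — compute geometric multiplicities via the rank-nullity identity g(λ) = n − rank(A − λI):
  rank(A − (5)·I) = 1, so dim ker(A − (5)·I) = n − 1 = 2

Summary:
  λ = 5: algebraic multiplicity = 3, geometric multiplicity = 2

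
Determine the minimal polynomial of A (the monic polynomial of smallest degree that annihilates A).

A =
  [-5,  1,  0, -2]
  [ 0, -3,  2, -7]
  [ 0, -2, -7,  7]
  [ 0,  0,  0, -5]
x^3 + 15*x^2 + 75*x + 125

The characteristic polynomial is χ_A(x) = (x + 5)^4, so the eigenvalues are known. The minimal polynomial is
  m_A(x) = Π_λ (x − λ)^{k_λ}
where k_λ is the size of the *largest* Jordan block for λ (equivalently, the smallest k with (A − λI)^k v = 0 for every generalised eigenvector v of λ).

  λ = -5: largest Jordan block has size 3, contributing (x + 5)^3

So m_A(x) = (x + 5)^3 = x^3 + 15*x^2 + 75*x + 125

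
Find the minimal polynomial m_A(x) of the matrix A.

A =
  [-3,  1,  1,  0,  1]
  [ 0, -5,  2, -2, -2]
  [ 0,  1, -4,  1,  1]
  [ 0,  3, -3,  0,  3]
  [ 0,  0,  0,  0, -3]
x^3 + 9*x^2 + 27*x + 27

The characteristic polynomial is χ_A(x) = (x + 3)^5, so the eigenvalues are known. The minimal polynomial is
  m_A(x) = Π_λ (x − λ)^{k_λ}
where k_λ is the size of the *largest* Jordan block for λ (equivalently, the smallest k with (A − λI)^k v = 0 for every generalised eigenvector v of λ).

  λ = -3: largest Jordan block has size 3, contributing (x + 3)^3

So m_A(x) = (x + 3)^3 = x^3 + 9*x^2 + 27*x + 27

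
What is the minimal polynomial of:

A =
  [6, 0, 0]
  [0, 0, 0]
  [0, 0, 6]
x^2 - 6*x

The characteristic polynomial is χ_A(x) = x*(x - 6)^2, so the eigenvalues are known. The minimal polynomial is
  m_A(x) = Π_λ (x − λ)^{k_λ}
where k_λ is the size of the *largest* Jordan block for λ (equivalently, the smallest k with (A − λI)^k v = 0 for every generalised eigenvector v of λ).

  λ = 0: largest Jordan block has size 1, contributing (x − 0)
  λ = 6: largest Jordan block has size 1, contributing (x − 6)

So m_A(x) = x*(x - 6) = x^2 - 6*x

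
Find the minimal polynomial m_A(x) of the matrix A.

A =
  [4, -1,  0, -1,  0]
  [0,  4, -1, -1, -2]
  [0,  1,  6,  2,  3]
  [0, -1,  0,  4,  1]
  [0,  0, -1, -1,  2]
x^3 - 12*x^2 + 48*x - 64

The characteristic polynomial is χ_A(x) = (x - 4)^5, so the eigenvalues are known. The minimal polynomial is
  m_A(x) = Π_λ (x − λ)^{k_λ}
where k_λ is the size of the *largest* Jordan block for λ (equivalently, the smallest k with (A − λI)^k v = 0 for every generalised eigenvector v of λ).

  λ = 4: largest Jordan block has size 3, contributing (x − 4)^3

So m_A(x) = (x - 4)^3 = x^3 - 12*x^2 + 48*x - 64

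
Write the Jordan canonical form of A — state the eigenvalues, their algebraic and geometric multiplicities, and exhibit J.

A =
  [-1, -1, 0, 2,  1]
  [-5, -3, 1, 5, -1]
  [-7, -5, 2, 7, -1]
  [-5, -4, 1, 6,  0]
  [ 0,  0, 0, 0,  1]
J_3(1) ⊕ J_2(1)

The characteristic polynomial is
  det(x·I − A) = x^5 - 5*x^4 + 10*x^3 - 10*x^2 + 5*x - 1 = (x - 1)^5

Eigenvalues and multiplicities (the geometric multiplicity of λ is n − rank(A − λI), which equals the number of Jordan blocks for λ):
  λ = 1: algebraic multiplicity = 5, geometric multiplicity = 2

Determining the block sizes for each eigenvalue:
  λ = 1: with am = 5 and gm = 2, the partition is not yet determined (e.g. several partitions of 5 into 2 parts exist). Let N = A − (1)·I. Computing rank(N^1) = 3, rank(N^2) = 1, rank(N^3) = 0; the number of blocks of size ≥ j is rank(N^{j−1}) − rank(N^j), giving [2, 2, 1]. So we have 1 block(s) of size 3, 1 block(s) of size 2 → block sizes [3, 2]

Assembling the blocks gives a Jordan form
J =
  [1, 1, 0, 0, 0]
  [0, 1, 1, 0, 0]
  [0, 0, 1, 0, 0]
  [0, 0, 0, 1, 1]
  [0, 0, 0, 0, 1]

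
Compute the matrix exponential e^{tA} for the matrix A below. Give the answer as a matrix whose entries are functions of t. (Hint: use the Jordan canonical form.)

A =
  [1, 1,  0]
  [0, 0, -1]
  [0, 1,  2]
e^{tA} =
  [exp(t), -t^2*exp(t)/2 + t*exp(t), -t^2*exp(t)/2]
  [0, -t*exp(t) + exp(t), -t*exp(t)]
  [0, t*exp(t), t*exp(t) + exp(t)]

Strategy: write A = P · J · P⁻¹ where J is a Jordan canonical form, so e^{tA} = P · e^{tJ} · P⁻¹, and e^{tJ} can be computed block-by-block.

A has Jordan form
J =
  [1, 1, 0]
  [0, 1, 1]
  [0, 0, 1]
(up to reordering of blocks).

Per-block formulas:
  For a 3×3 Jordan block J_3(1): exp(t · J_3(1)) = e^(1t)·(I + t·N + (t^2/2)·N^2), where N is the 3×3 nilpotent shift.

After assembling e^{tJ} and conjugating by P, we get:

e^{tA} =
  [exp(t), -t^2*exp(t)/2 + t*exp(t), -t^2*exp(t)/2]
  [0, -t*exp(t) + exp(t), -t*exp(t)]
  [0, t*exp(t), t*exp(t) + exp(t)]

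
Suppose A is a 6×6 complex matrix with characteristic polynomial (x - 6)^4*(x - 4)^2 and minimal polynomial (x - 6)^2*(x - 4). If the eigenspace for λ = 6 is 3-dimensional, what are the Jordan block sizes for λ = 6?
Block sizes for λ = 6: [2, 1, 1]

Step 1 — from the characteristic polynomial, algebraic multiplicity of λ = 6 is 4. From dim ker(A − (6)·I) = 3, there are exactly 3 Jordan blocks for λ = 6.
Step 2 — from the minimal polynomial, the factor (x − 6)^2 tells us the largest block for λ = 6 has size 2.
Step 3 — with total size 4, 3 blocks, and largest block 2, the block sizes (in nonincreasing order) are [2, 1, 1].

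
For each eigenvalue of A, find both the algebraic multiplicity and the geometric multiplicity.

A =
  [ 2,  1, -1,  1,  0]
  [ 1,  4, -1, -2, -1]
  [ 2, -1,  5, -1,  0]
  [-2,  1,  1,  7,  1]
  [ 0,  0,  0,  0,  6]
λ = 4: alg = 3, geom = 1; λ = 6: alg = 2, geom = 1

Step 1 — factor the characteristic polynomial to read off the algebraic multiplicities:
  χ_A(x) = (x - 6)^2*(x - 4)^3

Step 2 — compute geometric multiplicities via the rank-nullity identity g(λ) = n − rank(A − λI):
  rank(A − (4)·I) = 4, so dim ker(A − (4)·I) = n − 4 = 1
  rank(A − (6)·I) = 4, so dim ker(A − (6)·I) = n − 4 = 1

Summary:
  λ = 4: algebraic multiplicity = 3, geometric multiplicity = 1
  λ = 6: algebraic multiplicity = 2, geometric multiplicity = 1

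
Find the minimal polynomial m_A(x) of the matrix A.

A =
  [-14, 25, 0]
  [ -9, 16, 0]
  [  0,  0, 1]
x^2 - 2*x + 1

The characteristic polynomial is χ_A(x) = (x - 1)^3, so the eigenvalues are known. The minimal polynomial is
  m_A(x) = Π_λ (x − λ)^{k_λ}
where k_λ is the size of the *largest* Jordan block for λ (equivalently, the smallest k with (A − λI)^k v = 0 for every generalised eigenvector v of λ).

  λ = 1: largest Jordan block has size 2, contributing (x − 1)^2

So m_A(x) = (x - 1)^2 = x^2 - 2*x + 1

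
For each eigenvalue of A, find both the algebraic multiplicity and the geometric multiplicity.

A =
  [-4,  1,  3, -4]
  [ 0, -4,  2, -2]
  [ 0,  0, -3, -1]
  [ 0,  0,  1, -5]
λ = -4: alg = 4, geom = 2

Step 1 — factor the characteristic polynomial to read off the algebraic multiplicities:
  χ_A(x) = (x + 4)^4

Step 2 — compute geometric multiplicities via the rank-nullity identity g(λ) = n − rank(A − λI):
  rank(A − (-4)·I) = 2, so dim ker(A − (-4)·I) = n − 2 = 2

Summary:
  λ = -4: algebraic multiplicity = 4, geometric multiplicity = 2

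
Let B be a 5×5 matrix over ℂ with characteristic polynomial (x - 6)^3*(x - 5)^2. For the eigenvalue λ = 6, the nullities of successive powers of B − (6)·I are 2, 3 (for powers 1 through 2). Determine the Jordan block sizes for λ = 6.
Block sizes for λ = 6: [2, 1]

From the dimensions of kernels of powers, the number of Jordan blocks of size at least j is d_j − d_{j−1} where d_j = dim ker(N^j) (with d_0 = 0). Computing the differences gives [2, 1].
The number of blocks of size exactly k is (#blocks of size ≥ k) − (#blocks of size ≥ k + 1), so the partition is: 1 block(s) of size 1, 1 block(s) of size 2.
In nonincreasing order the block sizes are [2, 1].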